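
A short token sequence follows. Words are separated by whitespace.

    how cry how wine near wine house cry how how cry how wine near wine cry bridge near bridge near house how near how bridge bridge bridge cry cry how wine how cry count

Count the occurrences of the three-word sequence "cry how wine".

3

Scanning the 32 overlapping trigram windows for "cry how wine":
  position 2–4: cry how wine
  position 11–13: cry how wine
  position 29–31: cry how wine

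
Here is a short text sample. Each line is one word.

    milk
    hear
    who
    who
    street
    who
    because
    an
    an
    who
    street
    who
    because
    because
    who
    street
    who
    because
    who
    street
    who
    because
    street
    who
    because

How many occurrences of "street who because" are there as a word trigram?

Scanning the 23 overlapping trigram windows for "street who because":
  position 5–7: street who because
  position 11–13: street who because
  position 16–18: street who because
  position 20–22: street who because
  position 23–25: street who because

5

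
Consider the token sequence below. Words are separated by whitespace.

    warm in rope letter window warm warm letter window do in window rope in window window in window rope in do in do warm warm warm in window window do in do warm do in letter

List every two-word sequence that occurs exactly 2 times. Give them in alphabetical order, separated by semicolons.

do warm; letter window; rope in; warm in; window do; window rope; window window

Bigram counts meeting the condition (exactly 2 times):
  do warm: 2
  letter window: 2
  rope in: 2
  warm in: 2
  window do: 2
  window rope: 2
  window window: 2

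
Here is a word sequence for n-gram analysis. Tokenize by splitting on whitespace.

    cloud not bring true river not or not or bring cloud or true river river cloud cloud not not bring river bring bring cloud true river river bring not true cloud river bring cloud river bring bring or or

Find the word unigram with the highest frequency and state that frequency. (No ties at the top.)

"bring", 9 times

Unigram frequencies (highest first):
  bring: 9
  river: 8
  cloud: 7
  not: 6
  or: 5
  true: 4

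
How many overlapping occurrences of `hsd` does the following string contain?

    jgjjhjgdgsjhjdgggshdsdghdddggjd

Sliding a length-3 window over the 31 characters (29 positions):
  (no match at any position)

0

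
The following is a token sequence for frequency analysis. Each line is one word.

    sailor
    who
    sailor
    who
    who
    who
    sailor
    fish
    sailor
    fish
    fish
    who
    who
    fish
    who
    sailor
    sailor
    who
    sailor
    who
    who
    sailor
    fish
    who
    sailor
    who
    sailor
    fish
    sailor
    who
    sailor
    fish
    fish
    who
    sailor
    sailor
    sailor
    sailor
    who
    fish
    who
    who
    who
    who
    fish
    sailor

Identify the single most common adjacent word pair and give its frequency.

"who sailor", 9 times

Bigram frequencies (highest first):
  who sailor: 9
  sailor who: 7
  who who: 7
  sailor fish: 5
  fish who: 5
  sailor sailor: 4
  … (3 more, each ≤ 3)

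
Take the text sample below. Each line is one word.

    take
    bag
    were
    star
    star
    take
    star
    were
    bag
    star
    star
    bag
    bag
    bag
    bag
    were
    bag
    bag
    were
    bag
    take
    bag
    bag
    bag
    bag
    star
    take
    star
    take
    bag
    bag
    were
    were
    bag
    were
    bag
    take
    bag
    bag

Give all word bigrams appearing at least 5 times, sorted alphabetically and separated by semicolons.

bag bag; bag were; were bag

Bigram counts meeting the condition (at least 5 times):
  bag bag: 9
  bag were: 5
  were bag: 5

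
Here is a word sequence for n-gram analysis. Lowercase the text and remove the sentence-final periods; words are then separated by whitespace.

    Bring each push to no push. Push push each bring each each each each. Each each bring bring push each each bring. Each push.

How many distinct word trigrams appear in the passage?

24 tokens → 22 trigram windows in total.
Repeated trigrams (each contributes count−1 duplicates):
  each each each: 4
  bring each push: 2
  each bring each: 2
  each each bring: 2
6 duplicate windows → 22 − 6 = 16 distinct.

16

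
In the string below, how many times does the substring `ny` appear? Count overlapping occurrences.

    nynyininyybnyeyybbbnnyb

5

Sliding a length-2 window over the 23 characters (22 positions):
  position 1–2: ny
  position 3–4: ny
  position 8–9: ny
  position 12–13: ny
  position 21–22: ny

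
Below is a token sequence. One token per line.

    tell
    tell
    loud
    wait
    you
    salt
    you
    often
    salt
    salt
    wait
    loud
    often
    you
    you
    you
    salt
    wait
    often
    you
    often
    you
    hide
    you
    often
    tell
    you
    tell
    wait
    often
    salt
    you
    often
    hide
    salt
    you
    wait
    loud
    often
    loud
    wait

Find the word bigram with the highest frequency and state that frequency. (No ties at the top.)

Bigram frequencies (highest first):
  you often: 4
  salt you: 3
  often you: 3
  loud wait: 2
  you salt: 2
  often salt: 2
  … (19 more, each ≤ 2)

"you often", 4 times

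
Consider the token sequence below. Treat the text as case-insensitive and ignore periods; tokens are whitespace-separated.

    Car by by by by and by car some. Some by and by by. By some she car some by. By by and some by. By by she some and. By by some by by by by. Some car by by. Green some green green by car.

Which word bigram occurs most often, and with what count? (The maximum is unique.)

"by by", 14 times

Bigram frequencies (highest first):
  by by: 14
  some by: 4
  by and: 3
  and by: 3
  by some: 3
  car by: 2
  … (15 more, each ≤ 2)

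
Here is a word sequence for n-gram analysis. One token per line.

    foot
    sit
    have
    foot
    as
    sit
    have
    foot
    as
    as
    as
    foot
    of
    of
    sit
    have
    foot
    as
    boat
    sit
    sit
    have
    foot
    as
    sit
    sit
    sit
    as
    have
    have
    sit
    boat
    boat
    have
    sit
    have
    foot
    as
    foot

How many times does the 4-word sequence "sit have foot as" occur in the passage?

Scanning the 36 overlapping 4-gram windows for "sit have foot as":
  position 2–5: sit have foot as
  position 6–9: sit have foot as
  position 15–18: sit have foot as
  position 21–24: sit have foot as
  position 35–38: sit have foot as

5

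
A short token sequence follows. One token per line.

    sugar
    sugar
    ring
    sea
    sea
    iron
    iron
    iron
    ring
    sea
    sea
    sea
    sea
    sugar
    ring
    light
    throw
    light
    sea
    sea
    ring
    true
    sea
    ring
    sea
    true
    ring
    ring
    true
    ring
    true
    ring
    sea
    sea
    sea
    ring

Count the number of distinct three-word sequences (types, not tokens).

36 tokens → 34 trigram windows in total.
Repeated trigrams (each contributes count−1 duplicates):
  ring sea sea: 3
  sea sea sea: 3
  ring true ring: 2
  sea sea ring: 2
6 duplicate windows → 34 − 6 = 28 distinct.

28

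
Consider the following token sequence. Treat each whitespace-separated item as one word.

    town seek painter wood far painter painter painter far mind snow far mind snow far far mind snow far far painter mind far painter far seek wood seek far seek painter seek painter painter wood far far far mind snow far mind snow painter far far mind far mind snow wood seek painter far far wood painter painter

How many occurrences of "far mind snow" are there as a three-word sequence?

6

Scanning the 56 overlapping trigram windows for "far mind snow":
  position 9–11: far mind snow
  position 12–14: far mind snow
  position 16–18: far mind snow
  position 38–40: far mind snow
  position 41–43: far mind snow
  position 48–50: far mind snow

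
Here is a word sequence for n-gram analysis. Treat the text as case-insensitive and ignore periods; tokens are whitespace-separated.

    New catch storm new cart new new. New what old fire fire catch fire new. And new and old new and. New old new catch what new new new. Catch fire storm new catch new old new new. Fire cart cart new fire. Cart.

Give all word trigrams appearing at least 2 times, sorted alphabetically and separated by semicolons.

Trigram counts meeting the condition (at least 2 times):
  new and new: 2
  new fire cart: 2
  new new new: 2
  new old new: 2

new and new; new fire cart; new new new; new old new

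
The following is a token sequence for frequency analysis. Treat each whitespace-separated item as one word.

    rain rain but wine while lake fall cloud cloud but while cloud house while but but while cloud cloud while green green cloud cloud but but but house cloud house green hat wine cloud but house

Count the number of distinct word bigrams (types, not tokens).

36 tokens → 35 bigram windows in total.
Repeated bigrams (each contributes count−1 duplicates):
  but but: 3
  cloud but: 3
  cloud cloud: 3
  but house: 2
  but while: 2
  cloud house: 2
  while cloud: 2
10 duplicate windows → 35 − 10 = 25 distinct.

25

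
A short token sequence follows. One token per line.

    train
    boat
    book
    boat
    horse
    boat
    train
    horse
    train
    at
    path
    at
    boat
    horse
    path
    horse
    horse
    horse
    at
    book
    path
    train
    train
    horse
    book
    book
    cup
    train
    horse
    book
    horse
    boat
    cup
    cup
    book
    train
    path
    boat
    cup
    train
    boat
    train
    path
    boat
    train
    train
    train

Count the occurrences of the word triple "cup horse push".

0

Scanning the 45 overlapping trigram windows for "cup horse push":
  (none found)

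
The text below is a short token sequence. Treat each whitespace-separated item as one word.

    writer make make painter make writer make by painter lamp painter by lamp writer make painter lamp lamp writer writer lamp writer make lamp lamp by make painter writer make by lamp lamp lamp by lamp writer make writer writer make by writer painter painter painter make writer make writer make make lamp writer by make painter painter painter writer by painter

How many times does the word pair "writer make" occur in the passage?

9

Scanning the 61 overlapping bigram windows for "writer make":
  position 1–2: writer make
  position 6–7: writer make
  position 14–15: writer make
  position 22–23: writer make
  position 29–30: writer make
  position 37–38: writer make
  position 40–41: writer make
  position 48–49: writer make
  position 50–51: writer make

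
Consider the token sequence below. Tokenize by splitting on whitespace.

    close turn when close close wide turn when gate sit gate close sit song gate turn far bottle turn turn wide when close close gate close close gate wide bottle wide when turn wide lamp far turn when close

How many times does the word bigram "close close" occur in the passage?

Scanning the 38 overlapping bigram windows for "close close":
  position 4–5: close close
  position 23–24: close close
  position 26–27: close close

3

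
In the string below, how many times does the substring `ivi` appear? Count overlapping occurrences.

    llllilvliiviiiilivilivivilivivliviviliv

7

Sliding a length-3 window over the 39 characters (37 positions):
  position 10–12: ivi
  position 17–19: ivi
  position 21–23: ivi
  position 23–25: ivi
  position 27–29: ivi
  position 32–34: ivi
  position 34–36: ivi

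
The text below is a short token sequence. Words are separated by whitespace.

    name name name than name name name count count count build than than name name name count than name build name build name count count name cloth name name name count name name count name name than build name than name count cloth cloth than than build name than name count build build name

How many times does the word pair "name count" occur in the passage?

7

Scanning the 53 overlapping bigram windows for "name count":
  position 7–8: name count
  position 16–17: name count
  position 23–24: name count
  position 30–31: name count
  position 33–34: name count
  position 41–42: name count
  position 50–51: name count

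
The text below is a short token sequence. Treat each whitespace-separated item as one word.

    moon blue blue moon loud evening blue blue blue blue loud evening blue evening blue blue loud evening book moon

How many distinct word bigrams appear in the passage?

10

20 tokens → 19 bigram windows in total.
Repeated bigrams (each contributes count−1 duplicates):
  blue blue: 5
  evening blue: 3
  loud evening: 3
  blue loud: 2
9 duplicate windows → 19 − 9 = 10 distinct.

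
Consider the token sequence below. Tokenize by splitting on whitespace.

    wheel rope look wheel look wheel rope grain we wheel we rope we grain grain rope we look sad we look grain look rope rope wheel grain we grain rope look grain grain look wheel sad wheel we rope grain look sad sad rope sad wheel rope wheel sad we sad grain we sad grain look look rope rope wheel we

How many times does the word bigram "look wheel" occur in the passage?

3

Scanning the 60 overlapping bigram windows for "look wheel":
  position 3–4: look wheel
  position 5–6: look wheel
  position 34–35: look wheel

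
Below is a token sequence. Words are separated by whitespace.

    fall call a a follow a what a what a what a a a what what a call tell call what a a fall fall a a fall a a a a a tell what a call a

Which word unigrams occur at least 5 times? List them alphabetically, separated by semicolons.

a; what

Unigram counts meeting the condition (at least 5 times):
  a: 20
  what: 7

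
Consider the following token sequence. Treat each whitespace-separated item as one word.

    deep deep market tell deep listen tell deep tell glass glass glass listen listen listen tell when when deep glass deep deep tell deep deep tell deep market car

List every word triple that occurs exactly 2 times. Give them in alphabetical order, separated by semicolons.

Trigram counts meeting the condition (exactly 2 times):
  deep deep tell: 2
  deep tell deep: 2

deep deep tell; deep tell deep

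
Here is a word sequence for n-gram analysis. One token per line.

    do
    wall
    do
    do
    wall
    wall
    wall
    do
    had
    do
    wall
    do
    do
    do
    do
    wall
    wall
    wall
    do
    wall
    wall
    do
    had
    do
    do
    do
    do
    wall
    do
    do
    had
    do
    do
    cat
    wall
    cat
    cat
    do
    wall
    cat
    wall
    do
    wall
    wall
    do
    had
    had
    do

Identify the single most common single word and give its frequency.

"do", 23 times

Unigram frequencies (highest first):
  do: 23
  wall: 16
  had: 5
  cat: 4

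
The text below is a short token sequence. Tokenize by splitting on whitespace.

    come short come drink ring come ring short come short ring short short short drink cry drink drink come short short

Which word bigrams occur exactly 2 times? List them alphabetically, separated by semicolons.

ring short; short come

Bigram counts meeting the condition (exactly 2 times):
  ring short: 2
  short come: 2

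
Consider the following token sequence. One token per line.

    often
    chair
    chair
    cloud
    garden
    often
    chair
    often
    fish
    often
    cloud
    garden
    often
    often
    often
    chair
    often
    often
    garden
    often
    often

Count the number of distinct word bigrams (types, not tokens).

11

21 tokens → 20 bigram windows in total.
Repeated bigrams (each contributes count−1 duplicates):
  often often: 4
  garden often: 3
  often chair: 3
  chair often: 2
  cloud garden: 2
9 duplicate windows → 20 − 9 = 11 distinct.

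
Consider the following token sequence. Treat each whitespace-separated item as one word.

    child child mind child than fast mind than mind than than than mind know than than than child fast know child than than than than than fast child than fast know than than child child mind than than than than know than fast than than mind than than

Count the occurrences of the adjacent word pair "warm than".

Scanning the 47 overlapping bigram windows for "warm than":
  (none found)

0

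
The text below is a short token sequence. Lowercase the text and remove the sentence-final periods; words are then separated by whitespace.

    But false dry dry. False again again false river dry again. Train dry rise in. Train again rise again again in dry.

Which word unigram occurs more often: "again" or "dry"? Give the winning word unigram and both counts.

"again": 6 occurrences
"dry": 5 occurrences

"again" (6 vs 5)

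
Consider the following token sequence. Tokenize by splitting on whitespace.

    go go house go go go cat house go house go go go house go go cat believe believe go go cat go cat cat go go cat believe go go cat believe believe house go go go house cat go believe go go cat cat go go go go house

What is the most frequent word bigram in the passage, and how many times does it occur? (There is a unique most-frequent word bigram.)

"go go", 15 times

Bigram frequencies (highest first):
  go go: 15
  go cat: 7
  go house: 5
  house go: 5
  cat go: 4
  cat believe: 3
  … (7 more, each ≤ 3)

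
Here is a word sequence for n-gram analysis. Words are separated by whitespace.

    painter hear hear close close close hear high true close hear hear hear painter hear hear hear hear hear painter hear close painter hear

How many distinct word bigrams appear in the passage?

24 tokens → 23 bigram windows in total.
Repeated bigrams (each contributes count−1 duplicates):
  hear hear: 7
  painter hear: 4
  close close: 2
  close hear: 2
  hear close: 2
  hear painter: 2
13 duplicate windows → 23 − 13 = 10 distinct.

10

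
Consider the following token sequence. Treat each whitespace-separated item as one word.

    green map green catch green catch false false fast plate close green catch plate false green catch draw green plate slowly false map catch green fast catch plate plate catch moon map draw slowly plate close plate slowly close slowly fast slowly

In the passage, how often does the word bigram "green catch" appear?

4

Scanning the 41 overlapping bigram windows for "green catch":
  position 3–4: green catch
  position 5–6: green catch
  position 12–13: green catch
  position 16–17: green catch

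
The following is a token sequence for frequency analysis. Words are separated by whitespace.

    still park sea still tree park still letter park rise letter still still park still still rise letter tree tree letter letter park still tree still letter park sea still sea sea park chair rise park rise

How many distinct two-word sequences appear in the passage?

24

37 tokens → 36 bigram windows in total.
Repeated bigrams (each contributes count−1 duplicates):
  letter park: 3
  park still: 3
  park rise: 2
  park sea: 2
  rise letter: 2
  sea still: 2
  still letter: 2
  still park: 2
  … (2 more repeated)
12 duplicate windows → 36 − 12 = 24 distinct.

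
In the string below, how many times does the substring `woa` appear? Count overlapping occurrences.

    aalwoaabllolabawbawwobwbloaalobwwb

Sliding a length-3 window over the 34 characters (32 positions):
  position 4–6: woa

1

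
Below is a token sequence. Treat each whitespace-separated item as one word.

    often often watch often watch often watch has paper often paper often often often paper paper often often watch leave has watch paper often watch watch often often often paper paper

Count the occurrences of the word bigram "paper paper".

Scanning the 30 overlapping bigram windows for "paper paper":
  position 15–16: paper paper
  position 30–31: paper paper

2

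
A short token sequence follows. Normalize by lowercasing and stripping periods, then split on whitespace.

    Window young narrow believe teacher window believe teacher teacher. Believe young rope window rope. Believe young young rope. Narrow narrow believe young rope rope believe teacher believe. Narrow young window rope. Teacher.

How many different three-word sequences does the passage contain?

32 tokens → 30 trigram windows in total.
Repeated trigrams (each contributes count−1 duplicates):
  believe young rope: 2
1 duplicate windows → 30 − 1 = 29 distinct.

29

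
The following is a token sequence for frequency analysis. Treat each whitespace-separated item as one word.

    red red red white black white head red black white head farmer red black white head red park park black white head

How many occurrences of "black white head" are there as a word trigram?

Scanning the 20 overlapping trigram windows for "black white head":
  position 5–7: black white head
  position 9–11: black white head
  position 14–16: black white head
  position 20–22: black white head

4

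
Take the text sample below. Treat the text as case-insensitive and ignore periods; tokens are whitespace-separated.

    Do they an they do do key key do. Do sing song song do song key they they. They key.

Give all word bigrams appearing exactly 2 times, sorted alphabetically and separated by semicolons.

do do; they they

Bigram counts meeting the condition (exactly 2 times):
  do do: 2
  they they: 2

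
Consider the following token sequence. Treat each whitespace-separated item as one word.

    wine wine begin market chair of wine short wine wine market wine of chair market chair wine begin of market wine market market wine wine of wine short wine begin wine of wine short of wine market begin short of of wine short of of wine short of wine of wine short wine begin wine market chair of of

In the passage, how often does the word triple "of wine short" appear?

Scanning the 57 overlapping trigram windows for "of wine short":
  position 6–8: of wine short
  position 26–28: of wine short
  position 32–34: of wine short
  position 41–43: of wine short
  position 45–47: of wine short
  position 50–52: of wine short

6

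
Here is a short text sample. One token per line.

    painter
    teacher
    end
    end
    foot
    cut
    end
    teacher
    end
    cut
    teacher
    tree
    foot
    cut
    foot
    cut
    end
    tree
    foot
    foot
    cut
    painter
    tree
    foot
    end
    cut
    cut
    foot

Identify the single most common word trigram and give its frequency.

"foot cut end", 2 times

Trigram frequencies (highest first):
  foot cut end: 2
  painter teacher end: 1
  teacher end end: 1
  end end foot: 1
  end foot cut: 1
  cut end teacher: 1
  … (19 more, each ≤ 1)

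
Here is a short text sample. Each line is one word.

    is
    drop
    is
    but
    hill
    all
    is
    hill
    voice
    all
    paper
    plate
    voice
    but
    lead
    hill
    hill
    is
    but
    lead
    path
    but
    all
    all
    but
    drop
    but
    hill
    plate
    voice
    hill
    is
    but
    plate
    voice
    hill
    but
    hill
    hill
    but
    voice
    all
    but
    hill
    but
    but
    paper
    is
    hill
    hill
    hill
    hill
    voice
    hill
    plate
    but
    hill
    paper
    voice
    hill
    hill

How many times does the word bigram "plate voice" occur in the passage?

3

Scanning the 60 overlapping bigram windows for "plate voice":
  position 12–13: plate voice
  position 29–30: plate voice
  position 34–35: plate voice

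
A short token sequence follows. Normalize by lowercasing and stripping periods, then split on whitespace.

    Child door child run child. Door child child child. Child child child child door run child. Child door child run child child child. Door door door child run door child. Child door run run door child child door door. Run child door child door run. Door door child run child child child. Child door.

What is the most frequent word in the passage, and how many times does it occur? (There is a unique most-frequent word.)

"child", 28 times

Unigram frequencies (highest first):
  child: 28
  door: 17
  run: 9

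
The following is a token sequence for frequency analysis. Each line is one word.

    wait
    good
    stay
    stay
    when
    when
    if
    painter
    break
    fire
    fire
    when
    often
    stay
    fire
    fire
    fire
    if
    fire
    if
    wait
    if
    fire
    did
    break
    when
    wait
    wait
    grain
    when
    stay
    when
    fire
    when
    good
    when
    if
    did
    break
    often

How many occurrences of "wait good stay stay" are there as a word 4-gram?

1

Scanning the 37 overlapping 4-gram windows for "wait good stay stay":
  position 1–4: wait good stay stay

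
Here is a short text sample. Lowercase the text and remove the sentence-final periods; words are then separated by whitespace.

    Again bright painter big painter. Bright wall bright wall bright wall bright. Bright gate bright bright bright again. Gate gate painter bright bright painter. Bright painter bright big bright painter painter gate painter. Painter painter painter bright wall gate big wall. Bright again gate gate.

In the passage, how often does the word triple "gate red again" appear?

Scanning the 43 overlapping trigram windows for "gate red again":
  (none found)

0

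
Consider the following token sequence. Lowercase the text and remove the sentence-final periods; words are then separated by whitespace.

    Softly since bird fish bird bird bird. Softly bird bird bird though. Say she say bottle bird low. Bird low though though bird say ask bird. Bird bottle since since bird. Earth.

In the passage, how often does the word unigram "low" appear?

Scanning the 32 tokens for "low":
  position 18: low
  position 20: low

2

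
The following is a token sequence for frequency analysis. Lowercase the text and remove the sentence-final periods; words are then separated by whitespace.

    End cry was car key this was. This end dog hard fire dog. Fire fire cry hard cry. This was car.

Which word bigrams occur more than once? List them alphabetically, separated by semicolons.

Bigram counts meeting the condition (more than once):
  this was: 2
  was car: 2

this was; was car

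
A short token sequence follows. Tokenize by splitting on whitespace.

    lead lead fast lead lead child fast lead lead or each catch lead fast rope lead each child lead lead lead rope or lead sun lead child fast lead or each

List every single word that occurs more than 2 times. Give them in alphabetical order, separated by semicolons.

child; each; fast; lead; or

Unigram counts meeting the condition (more than 2 times):
  child: 3
  each: 3
  fast: 4
  lead: 14
  or: 3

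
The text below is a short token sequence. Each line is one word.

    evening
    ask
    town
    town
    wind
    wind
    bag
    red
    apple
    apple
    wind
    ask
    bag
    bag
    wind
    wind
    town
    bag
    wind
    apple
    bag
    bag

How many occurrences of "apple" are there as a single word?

Scanning the 22 tokens for "apple":
  position 9: apple
  position 10: apple
  position 20: apple

3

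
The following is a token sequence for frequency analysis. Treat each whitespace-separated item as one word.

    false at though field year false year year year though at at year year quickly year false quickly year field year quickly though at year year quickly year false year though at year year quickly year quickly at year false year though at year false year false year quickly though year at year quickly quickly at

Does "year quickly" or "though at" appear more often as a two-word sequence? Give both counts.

"year quickly" (7 vs 4)

"year quickly": 7 occurrences
"though at": 4 occurrences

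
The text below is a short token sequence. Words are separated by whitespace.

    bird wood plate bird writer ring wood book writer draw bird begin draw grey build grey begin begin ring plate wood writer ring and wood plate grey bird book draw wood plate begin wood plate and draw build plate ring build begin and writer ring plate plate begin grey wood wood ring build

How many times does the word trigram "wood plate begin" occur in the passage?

Scanning the 51 overlapping trigram windows for "wood plate begin":
  position 31–33: wood plate begin

1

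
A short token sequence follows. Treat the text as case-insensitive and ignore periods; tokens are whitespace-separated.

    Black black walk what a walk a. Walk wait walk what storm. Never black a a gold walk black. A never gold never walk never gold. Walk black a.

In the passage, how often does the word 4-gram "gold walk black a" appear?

Scanning the 26 overlapping 4-gram windows for "gold walk black a":
  position 17–20: gold walk black a
  position 26–29: gold walk black a

2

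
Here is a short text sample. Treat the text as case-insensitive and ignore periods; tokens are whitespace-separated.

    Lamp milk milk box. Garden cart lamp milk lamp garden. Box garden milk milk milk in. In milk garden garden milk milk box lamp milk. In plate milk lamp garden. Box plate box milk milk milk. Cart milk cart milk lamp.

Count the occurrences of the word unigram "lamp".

6

Scanning the 41 tokens for "lamp":
  position 1: lamp
  position 7: lamp
  position 9: lamp
  position 24: lamp
  position 29: lamp
  position 41: lamp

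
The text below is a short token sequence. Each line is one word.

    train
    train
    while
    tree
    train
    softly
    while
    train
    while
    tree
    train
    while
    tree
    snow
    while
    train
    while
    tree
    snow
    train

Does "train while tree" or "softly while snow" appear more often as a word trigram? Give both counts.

"train while tree" (4 vs 0)

"train while tree": 4 occurrences
"softly while snow": 0 occurrences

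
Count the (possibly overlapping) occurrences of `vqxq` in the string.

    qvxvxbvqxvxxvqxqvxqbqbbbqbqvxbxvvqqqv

1

Sliding a length-4 window over the 37 characters (34 positions):
  position 13–16: vqxq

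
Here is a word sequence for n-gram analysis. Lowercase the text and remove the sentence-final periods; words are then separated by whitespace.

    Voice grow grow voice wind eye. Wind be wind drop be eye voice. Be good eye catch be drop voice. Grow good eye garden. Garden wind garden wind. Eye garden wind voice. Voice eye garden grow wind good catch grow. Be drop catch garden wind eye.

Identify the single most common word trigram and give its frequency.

"garden wind eye", 2 times

Trigram frequencies (highest first):
  garden wind eye: 2
  voice grow grow: 1
  grow grow voice: 1
  grow voice wind: 1
  voice wind eye: 1
  wind eye wind: 1
  … (37 more, each ≤ 1)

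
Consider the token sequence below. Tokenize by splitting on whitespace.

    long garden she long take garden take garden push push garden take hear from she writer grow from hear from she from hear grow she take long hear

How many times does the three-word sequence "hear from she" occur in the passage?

Scanning the 26 overlapping trigram windows for "hear from she":
  position 13–15: hear from she
  position 19–21: hear from she

2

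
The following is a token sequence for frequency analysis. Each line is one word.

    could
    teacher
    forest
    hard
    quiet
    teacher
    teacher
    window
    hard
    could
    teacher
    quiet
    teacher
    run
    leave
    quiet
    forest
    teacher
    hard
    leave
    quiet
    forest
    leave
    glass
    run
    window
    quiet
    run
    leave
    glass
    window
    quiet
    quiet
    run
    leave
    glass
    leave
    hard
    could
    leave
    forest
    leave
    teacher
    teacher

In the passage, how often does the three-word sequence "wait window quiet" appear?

Scanning the 42 overlapping trigram windows for "wait window quiet":
  (none found)

0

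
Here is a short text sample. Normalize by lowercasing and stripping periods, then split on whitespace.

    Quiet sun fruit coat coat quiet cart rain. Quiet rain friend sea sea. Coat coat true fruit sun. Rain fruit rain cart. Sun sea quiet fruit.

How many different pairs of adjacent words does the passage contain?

24

26 tokens → 25 bigram windows in total.
Repeated bigrams (each contributes count−1 duplicates):
  coat coat: 2
1 duplicate windows → 25 − 1 = 24 distinct.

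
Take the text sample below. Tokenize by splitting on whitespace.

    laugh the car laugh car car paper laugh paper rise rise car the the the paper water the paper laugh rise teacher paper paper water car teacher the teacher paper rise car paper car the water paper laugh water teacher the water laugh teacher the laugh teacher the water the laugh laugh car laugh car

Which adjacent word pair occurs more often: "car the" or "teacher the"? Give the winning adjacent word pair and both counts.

"car the": 2 occurrences
"teacher the": 4 occurrences

"teacher the" (4 vs 2)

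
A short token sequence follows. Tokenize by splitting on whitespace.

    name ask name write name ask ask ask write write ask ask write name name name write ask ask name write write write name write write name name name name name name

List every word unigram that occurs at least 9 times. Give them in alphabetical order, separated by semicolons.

name; write

Unigram counts meeting the condition (at least 9 times):
  name: 14
  write: 10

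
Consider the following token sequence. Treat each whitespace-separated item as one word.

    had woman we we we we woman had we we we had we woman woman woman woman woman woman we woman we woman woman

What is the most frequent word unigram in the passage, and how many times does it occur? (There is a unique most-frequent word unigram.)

"woman", 11 times

Unigram frequencies (highest first):
  woman: 11
  we: 10
  had: 3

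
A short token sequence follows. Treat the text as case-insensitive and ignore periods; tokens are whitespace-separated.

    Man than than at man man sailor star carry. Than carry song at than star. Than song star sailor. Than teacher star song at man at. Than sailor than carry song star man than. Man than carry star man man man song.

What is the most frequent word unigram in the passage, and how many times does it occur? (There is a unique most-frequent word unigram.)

Unigram frequencies (highest first):
  than: 10
  man: 9
  star: 6
  song: 5
  at: 4
  carry: 4
  … (2 more, each ≤ 3)

"than", 10 times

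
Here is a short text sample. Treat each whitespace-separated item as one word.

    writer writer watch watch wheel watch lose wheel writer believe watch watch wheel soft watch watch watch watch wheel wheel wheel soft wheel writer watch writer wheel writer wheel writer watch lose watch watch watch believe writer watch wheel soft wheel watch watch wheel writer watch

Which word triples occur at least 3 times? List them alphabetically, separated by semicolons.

Trigram counts meeting the condition (at least 3 times):
  watch watch watch: 3
  watch watch wheel: 4
  wheel writer watch: 3

watch watch watch; watch watch wheel; wheel writer watch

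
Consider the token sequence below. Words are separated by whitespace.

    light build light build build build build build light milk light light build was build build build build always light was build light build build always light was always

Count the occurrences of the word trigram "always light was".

2

Scanning the 27 overlapping trigram windows for "always light was":
  position 19–21: always light was
  position 26–28: always light was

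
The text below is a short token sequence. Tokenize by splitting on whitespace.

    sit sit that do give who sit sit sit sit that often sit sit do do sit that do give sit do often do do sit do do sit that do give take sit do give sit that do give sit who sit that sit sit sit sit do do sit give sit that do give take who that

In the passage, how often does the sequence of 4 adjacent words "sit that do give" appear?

5

Scanning the 56 overlapping 4-gram windows for "sit that do give":
  position 2–5: sit that do give
  position 17–20: sit that do give
  position 29–32: sit that do give
  position 37–40: sit that do give
  position 53–56: sit that do give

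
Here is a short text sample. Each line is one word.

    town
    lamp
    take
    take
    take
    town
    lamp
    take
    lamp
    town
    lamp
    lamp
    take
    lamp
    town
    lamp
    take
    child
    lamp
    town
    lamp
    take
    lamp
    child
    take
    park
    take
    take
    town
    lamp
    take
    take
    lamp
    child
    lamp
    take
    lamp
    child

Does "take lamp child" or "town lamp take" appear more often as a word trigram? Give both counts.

"town lamp take" (5 vs 3)

"take lamp child": 3 occurrences
"town lamp take": 5 occurrences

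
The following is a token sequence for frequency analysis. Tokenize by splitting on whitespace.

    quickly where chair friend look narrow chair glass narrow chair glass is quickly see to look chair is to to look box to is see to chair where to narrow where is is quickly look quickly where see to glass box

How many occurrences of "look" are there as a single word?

Scanning the 41 tokens for "look":
  position 5: look
  position 16: look
  position 21: look
  position 35: look

4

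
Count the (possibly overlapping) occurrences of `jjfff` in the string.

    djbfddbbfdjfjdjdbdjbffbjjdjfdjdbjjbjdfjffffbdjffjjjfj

Sliding a length-5 window over the 53 characters (49 positions):
  (no match at any position)

0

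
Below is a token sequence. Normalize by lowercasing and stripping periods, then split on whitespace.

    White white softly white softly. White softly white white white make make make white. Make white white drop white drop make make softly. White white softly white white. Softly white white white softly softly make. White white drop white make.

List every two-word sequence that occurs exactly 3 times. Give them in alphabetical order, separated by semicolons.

Bigram counts meeting the condition (exactly 3 times):
  make make: 3
  make white: 3
  white drop: 3
  white make: 3

make make; make white; white drop; white make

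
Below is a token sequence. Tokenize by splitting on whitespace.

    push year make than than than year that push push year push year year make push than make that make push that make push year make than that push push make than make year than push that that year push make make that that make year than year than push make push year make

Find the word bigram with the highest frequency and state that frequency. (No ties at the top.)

"push year", 5 times

Bigram frequencies (highest first):
  push year: 5
  year make: 4
  make push: 4
  make than: 3
  that make: 3
  push make: 3
  … (18 more, each ≤ 3)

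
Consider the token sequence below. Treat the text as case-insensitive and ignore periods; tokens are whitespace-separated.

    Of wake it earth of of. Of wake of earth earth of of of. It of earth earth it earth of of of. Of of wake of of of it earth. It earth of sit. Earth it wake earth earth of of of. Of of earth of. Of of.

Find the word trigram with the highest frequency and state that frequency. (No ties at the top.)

"of of of", 10 times

Trigram frequencies (highest first):
  of of of: 10
  earth of of: 5
  it earth of: 3
  of of wake: 2
  of wake of: 2
  of earth earth: 2
  … (20 more, each ≤ 2)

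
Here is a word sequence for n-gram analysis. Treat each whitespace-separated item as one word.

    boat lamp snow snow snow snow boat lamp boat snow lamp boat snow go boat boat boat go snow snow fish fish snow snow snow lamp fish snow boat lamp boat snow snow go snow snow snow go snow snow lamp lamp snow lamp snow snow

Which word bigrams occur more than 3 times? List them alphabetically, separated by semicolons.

Bigram counts meeting the condition (more than 3 times):
  snow lamp: 4
  snow snow: 11

snow lamp; snow snow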